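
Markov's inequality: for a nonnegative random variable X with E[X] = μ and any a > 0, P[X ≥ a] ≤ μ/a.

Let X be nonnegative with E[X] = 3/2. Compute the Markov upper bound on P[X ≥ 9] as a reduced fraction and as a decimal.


μ = E[X] = 3/2, a = 9.
Markov: P[X ≥ 9] ≤ μ/a = (3/2)/9 = 1/6.
Numerically: ≈ 0.166667.
(Since a = 9 > μ = 1.500000, the bound 1/6 is < 1 and informative.)

P[X ≥ 9] ≤ 1/6 ≈ 0.166667.


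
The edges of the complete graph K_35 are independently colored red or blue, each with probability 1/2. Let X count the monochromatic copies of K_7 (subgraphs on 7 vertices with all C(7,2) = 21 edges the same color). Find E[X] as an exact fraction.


Let X = Σ_S X_S over the C(35, 7) = 6724520 subsets S of size 7, where X_S = 1 if the K_7 on S is monochromatic.
For a fixed S, the K_7 on S has C(7, 2) = 21 edges. P[all 21 edges red] = (1/2)^21, and likewise for blue, so P[monochromatic] = 2·(1/2)^21 = 2^{1 − 21} = 1/1048576.
Summing: E[X] = C(35, 7) · 2^{1 − 21} = 6724520 · 1/1048576 = 840565/131072.
Numerically: E[X] ≈ 6.413002.

E[X] = C(35,7)·2^(1−C(7,2)) = 840565/131072 ≈ 6.413002.


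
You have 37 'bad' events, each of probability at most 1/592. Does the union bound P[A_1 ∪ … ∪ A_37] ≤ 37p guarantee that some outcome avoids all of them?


Union bound: P[∪_{i=1}^{37} A_i] ≤ Σ_i P[A_i] ≤ 37·p = 37·(1/592) = 1/16.
Numerically: 1/16 ≈ 0.062.
Is 1/16 < 1? YES.
Since P[∪ A_i] ≤ 1/16 < 1, the complement has P[∩ A_i^c] ≥ 1 − 1/16 = 15/16 > 0, so some outcome avoids every A_i.

37·p = 1/16 ≈ 0.062; existence CERTIFIED by the union bound.


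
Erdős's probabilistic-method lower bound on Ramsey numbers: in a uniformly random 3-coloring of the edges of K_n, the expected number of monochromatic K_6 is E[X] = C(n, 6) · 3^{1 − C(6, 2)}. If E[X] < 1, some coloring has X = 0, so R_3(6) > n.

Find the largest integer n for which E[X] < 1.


We need C(n, 6) · 3^{1 − 15} < 1, i.e. C(n, 6) < 3^{15 − 1} = 4782969.
Check values of n near the boundary:
  n = 36: C(36, 6) = 1947792; 1947792 < 4782969? YES
  n = 37: C(37, 6) = 2324784; 2324784 < 4782969? YES
  n = 38: C(38, 6) = 2760681; 2760681 < 4782969? YES
  n = 39: C(39, 6) = 3262623; 3262623 < 4782969? YES
  n = 40: C(40, 6) = 3838380; 3838380 < 4782969? YES
  n = 41: C(41, 6) = 4496388; 4496388 < 4782969? YES
  n = 42: C(42, 6) = 5245786; 5245786 < 4782969? NO
  n = 43: C(43, 6) = 6096454; 6096454 < 4782969? NO
The largest n with C(n, 6) < 4782969 is n = 41 (where E[X] = 1498796/1594323 ≈ 0.9401). Hence R_3(6) > 41, i.e. R_3(6) ≥ 42.

Largest n = 41; hence R_3(6) > 41.


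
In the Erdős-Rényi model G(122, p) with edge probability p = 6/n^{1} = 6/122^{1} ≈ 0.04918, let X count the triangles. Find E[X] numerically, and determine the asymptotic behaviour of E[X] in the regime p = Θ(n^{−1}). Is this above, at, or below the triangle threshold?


Number of potential triangles: C(122, 3) = 295240.
Each occurs with probability p³ ≈ (0.04918)³ ≈ 1.189527e-04.
By linearity: E[X] = C(122, 3)·p³ ≈ 295240 · 1.189527e-04 ≈ 35.1196.
Here α = 1, so p = 6/n is exactly at the triangle threshold p ~ 1/n. Asymptotically E[X] → c³/6 = 6³/6 = 36 ≈ 36.0000, a bounded constant. In this regime the triangle count is asymptotically Poisson(c³/6).

E[X] ≈ 35.1196; in regime p = Θ(1/n^{1}) E[X] stays bounded (at the triangle threshold p ~ 1/n).


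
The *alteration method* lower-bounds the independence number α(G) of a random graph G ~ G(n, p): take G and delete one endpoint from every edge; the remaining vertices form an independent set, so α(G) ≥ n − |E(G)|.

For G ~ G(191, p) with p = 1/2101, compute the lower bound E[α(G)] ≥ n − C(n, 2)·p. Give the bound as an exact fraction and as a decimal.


E[|E(G)|] = C(191, 2)·p = 18145 · (1/2101) = 95/11.
E[α(G)] ≥ n − E[|E(G)|] = 191 − 95/11 = 2006/11.
Numerically: ≈ 182.364.
(This is only a lower bound; the true E[α(G)] may be larger.)

E[α(G)] ≥ 2006/11 ≈ 182.364.


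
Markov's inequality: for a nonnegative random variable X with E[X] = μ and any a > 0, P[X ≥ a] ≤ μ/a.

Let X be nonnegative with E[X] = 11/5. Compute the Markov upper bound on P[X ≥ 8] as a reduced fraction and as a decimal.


μ = E[X] = 11/5, a = 8.
Markov: P[X ≥ 8] ≤ μ/a = (11/5)/8 = 11/40.
Numerically: ≈ 0.275000.
(Since a = 8 > μ = 2.200000, the bound 11/40 is < 1 and informative.)

P[X ≥ 8] ≤ 11/40 ≈ 0.275000.


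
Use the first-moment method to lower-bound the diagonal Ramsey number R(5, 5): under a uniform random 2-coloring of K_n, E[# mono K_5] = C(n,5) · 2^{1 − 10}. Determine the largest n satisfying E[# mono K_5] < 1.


We need C(n, 5) · 2^{1 − 10} < 1, i.e. C(n, 5) < 2^{10 − 1} = 512.
Check values of n near the boundary:
  n = 6: C(6, 5) = 6; 6 < 512? YES
  n = 7: C(7, 5) = 21; 21 < 512? YES
  n = 8: C(8, 5) = 56; 56 < 512? YES
  n = 9: C(9, 5) = 126; 126 < 512? YES
  n = 10: C(10, 5) = 252; 252 < 512? YES
  n = 11: C(11, 5) = 462; 462 < 512? YES
  n = 12: C(12, 5) = 792; 792 < 512? NO
  n = 13: C(13, 5) = 1287; 1287 < 512? NO
  n = 14: C(14, 5) = 2002; 2002 < 512? NO
The largest n with C(n, 5) < 512 is n = 11 (where E[X] = 231/256 ≈ 0.902344). Hence R(5, 5) > 11, i.e. R(5, 5) ≥ 12.

Largest n = 11; hence R(5, 5) > 11.


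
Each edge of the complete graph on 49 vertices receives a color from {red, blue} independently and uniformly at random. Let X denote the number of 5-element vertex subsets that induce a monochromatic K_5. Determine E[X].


Let X = Σ_S X_S over the C(49, 5) = 1906884 subsets S of size 5, where X_S = 1 if the K_5 on S is monochromatic.
For a fixed S, the K_5 on S has C(5, 2) = 10 edges. P[all 10 edges red] = (1/2)^10, and likewise for blue, so P[monochromatic] = 2·(1/2)^10 = 2^{1 − 10} = 1/512.
Summing: E[X] = C(49, 5) · 2^{1 − 10} = 1906884 · 1/512 = 476721/128.
Numerically: E[X] ≈ 3724.383.

E[X] = C(49,5)·2^(1−C(5,2)) = 476721/128 ≈ 3724.383.


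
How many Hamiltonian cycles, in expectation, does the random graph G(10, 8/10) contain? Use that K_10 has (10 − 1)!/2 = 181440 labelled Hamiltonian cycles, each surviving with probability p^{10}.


K_10 has (10 − 1)!/2 = 181440 labelled Hamiltonian cycles.
For each such Hamiltonian cycle H, let X_H = 1 if all 10 edges of H are present in G. Then P[X_H = 1] = p^{10} = (4/5)^{10} = 1048576/9765625.
By linearity of expectation: E[X] = Σ_H E[X_H] = 181440 · p^{10} = 181440 · 1048576/9765625 = 38050725888/1953125.
Numerically: E[X] ≈ 19482.

E[X] = 181440 · (4/5)^{10} = 38050725888/1953125 ≈ 19482.


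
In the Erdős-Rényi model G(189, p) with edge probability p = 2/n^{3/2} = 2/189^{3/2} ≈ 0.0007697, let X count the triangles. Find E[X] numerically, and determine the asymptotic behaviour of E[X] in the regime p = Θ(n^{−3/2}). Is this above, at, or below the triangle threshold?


Number of potential triangles: C(189, 3) = 1107414.
Each occurs with probability p³ ≈ (0.0007697)³ ≈ 4.560494e-10.
By linearity: E[X] = C(189, 3)·p³ ≈ 1107414 · 4.560494e-10 ≈ 0.0005.
Since α = 3/2 > 1, p = c/n^{3/2} = o(1/n) is below the triangle threshold p ~ 1/n. Asymptotically E[X] ~ (c³/6)·n^{3(1−α)} = (2³/6)·n^{-1.5} → 0, so by Markov's inequality G has no triangles w.h.p.

E[X] ≈ 0.0005; in regime p = Θ(1/n^{3/2}) E[X] tends to 0 (below the triangle threshold p ~ 1/n).


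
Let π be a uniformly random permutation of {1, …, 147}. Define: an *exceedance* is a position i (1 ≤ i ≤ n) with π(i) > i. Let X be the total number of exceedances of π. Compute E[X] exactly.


Write X = Σ_{i=1}^{147} X_i, where X_i = 1_{π(i) > i}.
For each fixed i, π(i) is uniform over {1, …, 147} (marginal of a uniform permutation), so P[π(i) > i] = (n − i)/n. Summing: Σ_{i=1}^{147} (n − i)/n = (0 + 1 + … + 146)/147 = 147(147 − 1)/(2·147) = (147 − 1)/2.
Hence E[X] = Σ_{i=1}^{147} (147 − i)/147 = 73 ≈ 73.000000.

E[X] = 73 = 73.000000.


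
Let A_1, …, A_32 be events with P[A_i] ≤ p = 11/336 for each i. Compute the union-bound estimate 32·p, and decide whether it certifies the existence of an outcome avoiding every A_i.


Union bound: P[∪_{i=1}^{32} A_i] ≤ Σ_i P[A_i] ≤ 32·p = 32·(11/336) = 22/21.
Numerically: 22/21 ≈ 1.0476190.
Is 22/21 < 1? NO.
Since the bound 22/21 is ≥ 1, the union bound is uninformative here; it does NOT by itself certify existence.

32·p = 22/21 ≈ 1.0476190; existence NOT certified by the union bound.


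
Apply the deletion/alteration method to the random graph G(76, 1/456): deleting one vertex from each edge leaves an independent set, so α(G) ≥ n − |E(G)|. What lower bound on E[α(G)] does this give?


E[|E(G)|] = C(76, 2)·p = 2850 · (1/456) = 25/4.
E[α(G)] ≥ n − E[|E(G)|] = 76 − 25/4 = 279/4.
Numerically: ≈ 69.7500.
(This is only a lower bound; the true E[α(G)] may be larger.)

E[α(G)] ≥ 279/4 ≈ 69.7500.


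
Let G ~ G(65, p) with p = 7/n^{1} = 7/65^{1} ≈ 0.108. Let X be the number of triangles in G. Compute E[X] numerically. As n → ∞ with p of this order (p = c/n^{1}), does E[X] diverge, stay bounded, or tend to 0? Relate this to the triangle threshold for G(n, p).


Number of potential triangles: C(65, 3) = 43680.
Each occurs with probability p³ ≈ (0.108)³ ≈ 1.24898e-03.
By linearity: E[X] = C(65, 3)·p³ ≈ 43680 · 1.24898e-03 ≈ 54.555.
Here α = 1, so p = 7/n is exactly at the triangle threshold p ~ 1/n. Asymptotically E[X] → c³/6 = 7³/6 = 343/6 ≈ 57.167, a bounded constant. In this regime the triangle count is asymptotically Poisson(c³/6).

E[X] ≈ 54.555; in regime p = Θ(1/n^{1}) E[X] stays bounded (at the triangle threshold p ~ 1/n).


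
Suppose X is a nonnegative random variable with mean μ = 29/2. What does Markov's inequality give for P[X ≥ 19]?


μ = E[X] = 29/2, a = 19.
Markov: P[X ≥ 19] ≤ μ/a = (29/2)/19 = 29/38.
Numerically: ≈ 0.76316.
(Since a = 19 > μ = 14.50000, the bound 29/38 is < 1 and informative.)

P[X ≥ 19] ≤ 29/38 ≈ 0.76316.


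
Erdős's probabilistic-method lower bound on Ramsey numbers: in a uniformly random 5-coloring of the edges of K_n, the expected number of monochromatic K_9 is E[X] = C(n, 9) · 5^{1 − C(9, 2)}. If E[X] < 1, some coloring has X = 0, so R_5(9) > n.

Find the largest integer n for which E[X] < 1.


We need C(n, 9) · 5^{1 − 36} < 1, i.e. C(n, 9) < 5^{36 − 1} = 2910383045673370361328125.
Check values of n near the boundary:
  n = 2170: C(2170, 9) = 2891746779868845075610510; 2891746779868845075610510 < 2910383045673370361328125? YES
  n = 2171: C(2171, 9) = 2903784578674959601827205; 2903784578674959601827205 < 2910383045673370361328125? YES
  n = 2172: C(2172, 9) = 2915866900084148060642020; 2915866900084148060642020 < 2910383045673370361328125? NO
The largest n with C(n, 9) < 2910383045673370361328125 is n = 2171 (where E[X] = 580756915734991920365441/582076609134674072265625 ≈ 0.9977328). Hence R_5(9) > 2171, i.e. R_5(9) ≥ 2172.

Largest n = 2171; hence R_5(9) > 2171.


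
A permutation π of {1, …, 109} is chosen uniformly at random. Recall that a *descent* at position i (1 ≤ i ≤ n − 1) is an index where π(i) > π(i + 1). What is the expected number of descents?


Write X = Σ X_I over i = 1, …, 108, with X_I the indicator of one descent.
There are 108 indicators.
For each fixed i, the pair (π(i), π(i+1)) is a uniformly random ordered pair of distinct values from {1, …, 109}; by symmetry P[π(i) > π(i+1)] = 1/2.
By linearity: E[X] = 108 · (1/2) = (109 − 1) · (1/2) = 54 ≈ 54.000.

E[X] = 54 = 54.000.


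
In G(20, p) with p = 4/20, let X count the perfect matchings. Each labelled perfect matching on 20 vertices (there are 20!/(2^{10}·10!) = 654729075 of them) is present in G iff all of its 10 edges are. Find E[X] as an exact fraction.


K_20 has 20!/(2^{10}·10!) = 654729075 labelled perfect matchings.
For each such perfect matching H, let X_H = 1 if all 10 edges of H are present in G. Then P[X_H = 1] = p^{10} = (1/5)^{10} = 1/9765625.
Summing the indicators: E[X] = Σ_H E[X_H] = 654729075 · p^{10} = 654729075 · 1/9765625 = 26189163/390625.
Numerically: E[X] ≈ 67.

E[X] = 654729075 · (1/5)^{10} = 26189163/390625 ≈ 67.


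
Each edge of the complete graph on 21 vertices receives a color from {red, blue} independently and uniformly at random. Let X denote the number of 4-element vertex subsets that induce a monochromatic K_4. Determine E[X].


Let X = Σ_S X_S over the C(21, 4) = 5985 subsets S of size 4, where X_S = 1 if the K_4 on S is monochromatic.
For a fixed S, the K_4 on S has C(4, 2) = 6 edges. P[all 6 edges red] = (1/2)^6, and likewise for blue, so P[monochromatic] = 2·(1/2)^6 = 2^{1 − 6} = 1/32.
Summing: E[X] = C(21, 4) · 2^{1 − 6} = 5985 · 1/32 = 5985/32.
Numerically: E[X] ≈ 187.031250.

E[X] = C(21,4)·2^(1−C(4,2)) = 5985/32 ≈ 187.031250.


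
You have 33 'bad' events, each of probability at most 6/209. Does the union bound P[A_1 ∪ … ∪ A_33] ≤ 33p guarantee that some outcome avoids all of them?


Union bound: P[∪_{i=1}^{33} A_i] ≤ Σ_i P[A_i] ≤ 33·p = 33·(6/209) = 18/19.
Numerically: 18/19 ≈ 0.94737.
Is 18/19 < 1? YES.
Since P[∪ A_i] ≤ 18/19 < 1, the complement has P[∩ A_i^c] ≥ 1 − 18/19 = 1/19 > 0, so some outcome avoids every A_i.

33·p = 18/19 ≈ 0.94737; existence CERTIFIED by the union bound.


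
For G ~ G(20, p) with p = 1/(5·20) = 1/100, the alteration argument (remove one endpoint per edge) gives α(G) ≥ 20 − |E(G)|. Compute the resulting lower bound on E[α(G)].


E[|E(G)|] = C(20, 2)·p = 190 · (1/100) = 19/10.
E[α(G)] ≥ n − E[|E(G)|] = 20 − 19/10 = 181/10.
Numerically: ≈ 18.10000.
(This is only a lower bound; the true E[α(G)] may be larger.)

E[α(G)] ≥ 181/10 ≈ 18.10000.


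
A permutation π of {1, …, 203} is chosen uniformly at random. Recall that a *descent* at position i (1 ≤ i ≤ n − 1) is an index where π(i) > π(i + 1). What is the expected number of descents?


Write X = Σ X_I over i = 1, …, 202, with X_I the indicator of one descent.
There are 202 indicators.
For each fixed i, the pair (π(i), π(i+1)) is a uniformly random ordered pair of distinct values from {1, …, 203}; by symmetry P[π(i) > π(i+1)] = 1/2.
By linearity: E[X] = 202 · (1/2) = (203 − 1) · (1/2) = 101 ≈ 101.0000.

E[X] = 101 = 101.0000.


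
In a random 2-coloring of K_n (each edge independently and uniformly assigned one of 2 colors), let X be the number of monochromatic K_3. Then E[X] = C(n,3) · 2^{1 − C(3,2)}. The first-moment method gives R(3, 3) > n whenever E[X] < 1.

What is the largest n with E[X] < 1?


We need C(n, 3) · 2^{1 − 3} < 1, i.e. C(n, 3) < 2^{3 − 1} = 4.
Check values of n near the boundary:
  n = 3: C(3, 3) = 1; 1 < 4? YES
  n = 4: C(4, 3) = 4; 4 < 4? NO
  n = 5: C(5, 3) = 10; 10 < 4? NO
The largest n with C(n, 3) < 4 is n = 3 (where E[X] = 1/4 ≈ 0.250000). Hence R(3, 3) > 3, i.e. R(3, 3) ≥ 4.

Largest n = 3; hence R(3, 3) > 3.


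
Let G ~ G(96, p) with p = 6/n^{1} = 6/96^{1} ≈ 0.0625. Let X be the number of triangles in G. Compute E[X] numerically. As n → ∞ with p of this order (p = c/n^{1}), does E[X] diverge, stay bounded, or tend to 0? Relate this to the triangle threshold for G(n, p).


Number of potential triangles: C(96, 3) = 142880.
Each occurs with probability p³ ≈ (0.0625)³ ≈ 2.44141e-04.
By linearity: E[X] = C(96, 3)·p³ ≈ 142880 · 2.44141e-04 ≈ 34.883.
Here α = 1, so p = 6/n is exactly at the triangle threshold p ~ 1/n. Asymptotically E[X] → c³/6 = 6³/6 = 36 ≈ 36.000, a bounded constant. In this regime the triangle count is asymptotically Poisson(c³/6).

E[X] ≈ 34.883; in regime p = Θ(1/n^{1}) E[X] stays bounded (at the triangle threshold p ~ 1/n).


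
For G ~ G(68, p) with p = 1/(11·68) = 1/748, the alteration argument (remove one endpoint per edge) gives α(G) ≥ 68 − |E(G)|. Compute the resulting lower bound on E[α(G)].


E[|E(G)|] = C(68, 2)·p = 2278 · (1/748) = 67/22.
E[α(G)] ≥ n − E[|E(G)|] = 68 − 67/22 = 1429/22.
Numerically: ≈ 64.95455.
(This is only a lower bound; the true E[α(G)] may be larger.)

E[α(G)] ≥ 1429/22 ≈ 64.95455.


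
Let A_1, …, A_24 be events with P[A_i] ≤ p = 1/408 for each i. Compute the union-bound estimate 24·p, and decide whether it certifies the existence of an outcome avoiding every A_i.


Union bound: P[∪_{i=1}^{24} A_i] ≤ Σ_i P[A_i] ≤ 24·p = 24·(1/408) = 1/17.
Numerically: 1/17 ≈ 0.0588235.
Is 1/17 < 1? YES.
Since P[∪ A_i] ≤ 1/17 < 1, the complement has P[∩ A_i^c] ≥ 1 − 1/17 = 16/17 > 0, so some outcome avoids every A_i.

24·p = 1/17 ≈ 0.0588235; existence CERTIFIED by the union bound.


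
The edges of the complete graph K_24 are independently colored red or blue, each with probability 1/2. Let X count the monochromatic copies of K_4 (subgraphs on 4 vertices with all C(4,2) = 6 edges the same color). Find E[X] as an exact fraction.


Let X = Σ_S X_S over the C(24, 4) = 10626 subsets S of size 4, where X_S = 1 if the K_4 on S is monochromatic.
For a fixed S, the K_4 on S has C(4, 2) = 6 edges. P[all 6 edges red] = (1/2)^6, and likewise for blue, so P[monochromatic] = 2·(1/2)^6 = 2^{1 − 6} = 1/32.
By linearity: E[X] = C(24, 4) · 2^{1 − 6} = 10626 · 1/32 = 5313/16.
Numerically: E[X] ≈ 332.06250.

E[X] = C(24,4)·2^(1−C(4,2)) = 5313/16 ≈ 332.06250.


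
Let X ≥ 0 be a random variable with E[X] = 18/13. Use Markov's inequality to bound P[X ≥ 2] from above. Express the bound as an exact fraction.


μ = E[X] = 18/13, a = 2.
Markov: P[X ≥ 2] ≤ μ/a = (18/13)/2 = 9/13.
Numerically: ≈ 0.69231.
(Since a = 2 > μ = 1.38462, the bound 9/13 is < 1 and informative.)

P[X ≥ 2] ≤ 9/13 ≈ 0.69231.


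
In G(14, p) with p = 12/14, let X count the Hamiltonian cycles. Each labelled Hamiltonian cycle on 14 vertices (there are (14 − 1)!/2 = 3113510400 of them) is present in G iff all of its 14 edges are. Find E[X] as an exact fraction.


K_14 has (14 − 1)!/2 = 3113510400 labelled Hamiltonian cycles.
For each such Hamiltonian cycle H, let X_H = 1 if all 14 edges of H are present in G. Then P[X_H = 1] = p^{14} = (6/7)^{14} = 78364164096/678223072849.
By linearity of expectation: E[X] = Σ_H E[X_H] = 3113510400 · p^{14} = 3113510400 · 78364164096/678223072849 = 34855377128600371200/96889010407.
Numerically: E[X] ≈ 3.597e+08.

E[X] = 3113510400 · (6/7)^{14} = 34855377128600371200/96889010407 ≈ 3.597e+08.


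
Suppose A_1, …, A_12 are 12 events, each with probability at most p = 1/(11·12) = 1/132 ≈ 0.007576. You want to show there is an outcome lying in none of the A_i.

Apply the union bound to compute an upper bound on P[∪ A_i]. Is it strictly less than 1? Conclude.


Union bound: P[∪_{i=1}^{12} A_i] ≤ Σ_i P[A_i] ≤ 12·p = 12·(1/132) = 1/11.
Numerically: 1/11 ≈ 0.090909.
Is 1/11 < 1? YES.
Since P[∪ A_i] ≤ 1/11 < 1, the complement has P[∩ A_i^c] ≥ 1 − 1/11 = 10/11 > 0, so some outcome avoids every A_i.

12·p = 1/11 ≈ 0.090909; existence CERTIFIED by the union bound.


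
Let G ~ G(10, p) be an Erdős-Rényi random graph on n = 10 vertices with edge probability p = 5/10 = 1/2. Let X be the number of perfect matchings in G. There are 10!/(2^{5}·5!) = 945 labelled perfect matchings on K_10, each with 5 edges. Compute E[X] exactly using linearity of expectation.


K_10 has 10!/(2^{5}·5!) = 945 labelled perfect matchings.
For each such perfect matching H, let X_H = 1 if all 5 edges of H are present in G. Then P[X_H = 1] = p^{5} = (1/2)^{5} = 1/32.
By linearity of expectation: E[X] = Σ_H E[X_H] = 945 · p^{5} = 945 · 1/32 = 945/32.
Numerically: E[X] ≈ 29.531.

E[X] = 945 · (1/2)^{5} = 945/32 ≈ 29.531.


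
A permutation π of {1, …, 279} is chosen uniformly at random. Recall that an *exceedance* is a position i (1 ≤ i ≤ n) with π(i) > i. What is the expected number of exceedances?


Write X = Σ_{i=1}^{279} X_i, where X_i = 1_{π(i) > i}.
For each fixed i, π(i) is uniform over {1, …, 279} (marginal of a uniform permutation), so P[π(i) > i] = (n − i)/n. Summing: Σ_{i=1}^{279} (n − i)/n = (0 + 1 + … + 278)/279 = 279(279 − 1)/(2·279) = (279 − 1)/2.
Hence E[X] = Σ_{i=1}^{279} (279 − i)/279 = 139 ≈ 139.000000.

E[X] = 139 = 139.000000.


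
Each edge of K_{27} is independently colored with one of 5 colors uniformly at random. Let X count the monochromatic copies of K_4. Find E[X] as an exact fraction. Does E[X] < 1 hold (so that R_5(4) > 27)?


E[X] = C(27, 4) · 5^{1 − 6} = 17550 · 5^{−5} = 17550/3125.
As a reduced fraction: E[X] = 702/125 ≈ 5.616000.
Is E[X] < 1? NO.
Since E[X] ≥ 1, the first-moment bound is inconclusive at n = 27; it does NOT by itself certify R_5(4) > 27.

E[X] = 702/125 ≈ 5.616000; E[X] ≥ 1; first-moment method inconclusive here.


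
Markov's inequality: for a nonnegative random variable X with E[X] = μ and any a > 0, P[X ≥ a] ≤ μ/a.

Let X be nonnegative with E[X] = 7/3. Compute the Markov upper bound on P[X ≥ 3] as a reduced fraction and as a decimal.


μ = E[X] = 7/3, a = 3.
Markov: P[X ≥ 3] ≤ μ/a = (7/3)/3 = 7/9.
Numerically: ≈ 0.77778.
(Since a = 3 > μ = 2.33333, the bound 7/9 is < 1 and informative.)

P[X ≥ 3] ≤ 7/9 ≈ 0.77778.


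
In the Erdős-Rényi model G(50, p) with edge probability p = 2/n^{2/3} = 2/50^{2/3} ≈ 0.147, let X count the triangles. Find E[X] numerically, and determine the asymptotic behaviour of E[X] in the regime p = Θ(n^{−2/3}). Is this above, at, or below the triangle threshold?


Number of potential triangles: C(50, 3) = 19600.
Each occurs with probability p³ ≈ (0.147)³ ≈ 3.20000e-03.
By linearity: E[X] = C(50, 3)·p³ ≈ 19600 · 3.20000e-03 ≈ 62.720.
Since α = 2/3 < 1, p = c/n^{2/3} ≫ 1/n is above the triangle threshold p ~ 1/n. Asymptotically E[X] ~ (c³/6)·n^{3(1−α)} = (2³/6)·n^{1} → ∞; triangles are abundant w.h.p.

E[X] ≈ 62.720; in regime p = Θ(1/n^{2/3}) E[X] diverges (above the triangle threshold p ~ 1/n).


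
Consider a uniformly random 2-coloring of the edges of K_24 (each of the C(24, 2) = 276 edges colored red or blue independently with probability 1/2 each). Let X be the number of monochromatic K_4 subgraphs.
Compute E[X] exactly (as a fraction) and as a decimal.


Let X = Σ_S X_S over the C(24, 4) = 10626 subsets S of size 4, where X_S = 1 if the K_4 on S is monochromatic.
For a fixed S, the K_4 on S has C(4, 2) = 6 edges. P[all 6 edges red] = (1/2)^6, and likewise for blue, so P[monochromatic] = 2·(1/2)^6 = 2^{1 − 6} = 1/32.
By linearity of expectation: E[X] = C(24, 4) · 2^{1 − 6} = 10626 · 1/32 = 5313/16.
Numerically: E[X] ≈ 332.06250.

E[X] = C(24,4)·2^(1−C(4,2)) = 5313/16 ≈ 332.06250.


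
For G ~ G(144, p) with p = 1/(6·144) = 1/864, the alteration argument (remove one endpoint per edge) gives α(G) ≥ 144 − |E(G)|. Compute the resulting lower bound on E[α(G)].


E[|E(G)|] = C(144, 2)·p = 10296 · (1/864) = 143/12.
E[α(G)] ≥ n − E[|E(G)|] = 144 − 143/12 = 1585/12.
Numerically: ≈ 132.08333.
(This is only a lower bound; the true E[α(G)] may be larger.)

E[α(G)] ≥ 1585/12 ≈ 132.08333.


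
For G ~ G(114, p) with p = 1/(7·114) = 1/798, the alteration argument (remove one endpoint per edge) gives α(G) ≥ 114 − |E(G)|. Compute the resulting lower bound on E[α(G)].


E[|E(G)|] = C(114, 2)·p = 6441 · (1/798) = 113/14.
E[α(G)] ≥ n − E[|E(G)|] = 114 − 113/14 = 1483/14.
Numerically: ≈ 105.929.
(This is only a lower bound; the true E[α(G)] may be larger.)

E[α(G)] ≥ 1483/14 ≈ 105.929.


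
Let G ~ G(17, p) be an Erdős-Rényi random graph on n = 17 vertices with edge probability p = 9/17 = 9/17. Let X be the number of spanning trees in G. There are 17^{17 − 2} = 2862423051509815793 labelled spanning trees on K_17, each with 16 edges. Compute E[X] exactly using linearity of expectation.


K_17 has 17^{17 − 2} = 2862423051509815793 labelled spanning trees.
For each such spanning tree H, let X_H = 1 if all 16 edges of H are present in G. Then P[X_H = 1] = p^{16} = (9/17)^{16} = 1853020188851841/48661191875666868481.
Summing the indicators: E[X] = Σ_H E[X_H] = 2862423051509815793 · p^{16} = 2862423051509815793 · 1853020188851841/48661191875666868481 = 1853020188851841/17.
Numerically: E[X] ≈ 1.09e+14.

E[X] = 2862423051509815793 · (9/17)^{16} = 1853020188851841/17 ≈ 1.09e+14.


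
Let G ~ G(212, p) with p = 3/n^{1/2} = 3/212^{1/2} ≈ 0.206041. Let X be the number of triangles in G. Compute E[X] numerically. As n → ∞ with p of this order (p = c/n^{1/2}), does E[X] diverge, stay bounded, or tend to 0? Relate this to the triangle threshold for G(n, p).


Number of potential triangles: C(212, 3) = 1565620.
Each occurs with probability p³ ≈ (0.206041)³ ≈ 8.74701704e-03.
By linearity: E[X] = C(212, 3)·p³ ≈ 1565620 · 8.74701704e-03 ≈ 13694.504824.
Since α = 1/2 < 1, p = c/n^{1/2} ≫ 1/n is above the triangle threshold p ~ 1/n. Asymptotically E[X] ~ (c³/6)·n^{3(1−α)} = (3³/6)·n^{1.5} → ∞; triangles are abundant w.h.p.

E[X] ≈ 13694.504824; in regime p = Θ(1/n^{1/2}) E[X] diverges (above the triangle threshold p ~ 1/n).


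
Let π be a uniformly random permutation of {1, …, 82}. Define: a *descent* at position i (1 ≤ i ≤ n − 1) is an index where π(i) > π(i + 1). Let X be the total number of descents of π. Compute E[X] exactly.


Write X = Σ X_I over i = 1, …, 81, with X_I the indicator of one descent.
There are 81 indicators.
For each fixed i, the pair (π(i), π(i+1)) is a uniformly random ordered pair of distinct values from {1, …, 82}; by symmetry P[π(i) > π(i+1)] = 1/2.
By linearity: E[X] = 81 · (1/2) = (82 − 1) · (1/2) = 81/2 ≈ 40.50000.

E[X] = 81/2 = 40.50000.


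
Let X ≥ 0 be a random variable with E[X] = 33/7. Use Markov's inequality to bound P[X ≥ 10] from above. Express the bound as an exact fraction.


μ = E[X] = 33/7, a = 10.
Markov: P[X ≥ 10] ≤ μ/a = (33/7)/10 = 33/70.
Numerically: ≈ 0.471429.
(Since a = 10 > μ = 4.714286, the bound 33/70 is < 1 and informative.)

P[X ≥ 10] ≤ 33/70 ≈ 0.471429.


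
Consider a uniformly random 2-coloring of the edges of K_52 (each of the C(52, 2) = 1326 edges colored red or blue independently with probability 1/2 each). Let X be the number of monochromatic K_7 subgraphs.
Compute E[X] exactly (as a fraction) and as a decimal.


Let X = Σ_S X_S over the C(52, 7) = 133784560 subsets S of size 7, where X_S = 1 if the K_7 on S is monochromatic.
For a fixed S, the K_7 on S has C(7, 2) = 21 edges. P[all 21 edges red] = (1/2)^21, and likewise for blue, so P[monochromatic] = 2·(1/2)^21 = 2^{1 − 21} = 1/1048576.
By linearity of expectation: E[X] = C(52, 7) · 2^{1 − 21} = 133784560 · 1/1048576 = 8361535/65536.
Numerically: E[X] ≈ 127.587.

E[X] = C(52,7)·2^(1−C(7,2)) = 8361535/65536 ≈ 127.587.


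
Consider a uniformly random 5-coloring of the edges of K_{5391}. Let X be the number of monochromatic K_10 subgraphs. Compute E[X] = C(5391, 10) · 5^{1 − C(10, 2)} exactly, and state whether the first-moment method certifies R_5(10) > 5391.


E[X] = C(5391, 10) · 5^{1 − 45} = 5666344714787188828795213697883 · 5^{−44} = 5666344714787188828795213697883/5684341886080801486968994140625.
As a reduced fraction: E[X] = 5666344714787188828795213697883/5684341886080801486968994140625 ≈ 0.996834.
Is E[X] < 1? YES.
Since E[X] < 1, there exists a 5-coloring of K_{5391} with no monochromatic K_10; hence R_5(10) > 5391.

E[X] = 5666344714787188828795213697883/5684341886080801486968994140625 ≈ 0.996834; E[X] < 1, so R_5(10) > 5391.


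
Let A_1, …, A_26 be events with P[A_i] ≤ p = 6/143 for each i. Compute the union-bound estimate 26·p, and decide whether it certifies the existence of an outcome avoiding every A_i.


Union bound: P[∪_{i=1}^{26} A_i] ≤ Σ_i P[A_i] ≤ 26·p = 26·(6/143) = 12/11.
Numerically: 12/11 ≈ 1.0909.
Is 12/11 < 1? NO.
Since the bound 12/11 is ≥ 1, the union bound is uninformative here; it does NOT by itself certify existence.

26·p = 12/11 ≈ 1.0909; existence NOT certified by the union bound.


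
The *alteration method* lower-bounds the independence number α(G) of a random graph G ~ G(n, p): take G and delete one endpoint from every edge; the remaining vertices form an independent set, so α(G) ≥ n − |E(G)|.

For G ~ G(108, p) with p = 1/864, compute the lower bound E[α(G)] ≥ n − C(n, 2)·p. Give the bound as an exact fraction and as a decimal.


E[|E(G)|] = C(108, 2)·p = 5778 · (1/864) = 107/16.
E[α(G)] ≥ n − E[|E(G)|] = 108 − 107/16 = 1621/16.
Numerically: ≈ 101.312500.
(This is only a lower bound; the true E[α(G)] may be larger.)

E[α(G)] ≥ 1621/16 ≈ 101.312500.


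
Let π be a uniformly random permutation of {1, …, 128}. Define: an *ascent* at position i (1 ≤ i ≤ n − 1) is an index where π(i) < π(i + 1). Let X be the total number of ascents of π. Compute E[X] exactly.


Write X = Σ X_I over i = 1, …, 127, with X_I the indicator of one ascent.
There are 127 indicators.
For each fixed i, the pair (π(i), π(i+1)) is a uniformly random ordered pair of distinct values from {1, …, 128}; by symmetry P[π(i) < π(i+1)] = 1/2.
By linearity: E[X] = 127 · (1/2) = (128 − 1) · (1/2) = 127/2 ≈ 63.500000.

E[X] = 127/2 = 63.500000.


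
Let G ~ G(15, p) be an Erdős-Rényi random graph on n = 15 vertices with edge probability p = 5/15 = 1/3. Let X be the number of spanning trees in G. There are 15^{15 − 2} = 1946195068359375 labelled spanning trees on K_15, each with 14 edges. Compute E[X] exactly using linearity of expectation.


K_15 has 15^{15 − 2} = 1946195068359375 labelled spanning trees.
For each such spanning tree H, let X_H = 1 if all 14 edges of H are present in G. Then P[X_H = 1] = p^{14} = (1/3)^{14} = 1/4782969.
By linearity of expectation: E[X] = Σ_H E[X_H] = 1946195068359375 · p^{14} = 1946195068359375 · 1/4782969 = 1220703125/3.
Numerically: E[X] ≈ 4.06901e+08.

E[X] = 1946195068359375 · (1/3)^{14} = 1220703125/3 ≈ 4.06901e+08.


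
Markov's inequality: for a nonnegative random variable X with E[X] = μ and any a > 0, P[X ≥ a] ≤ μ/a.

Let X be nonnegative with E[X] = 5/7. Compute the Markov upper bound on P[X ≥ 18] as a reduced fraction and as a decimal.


μ = E[X] = 5/7, a = 18.
Markov: P[X ≥ 18] ≤ μ/a = (5/7)/18 = 5/126.
Numerically: ≈ 0.040.
(Since a = 18 > μ = 0.714, the bound 5/126 is < 1 and informative.)

P[X ≥ 18] ≤ 5/126 ≈ 0.040.


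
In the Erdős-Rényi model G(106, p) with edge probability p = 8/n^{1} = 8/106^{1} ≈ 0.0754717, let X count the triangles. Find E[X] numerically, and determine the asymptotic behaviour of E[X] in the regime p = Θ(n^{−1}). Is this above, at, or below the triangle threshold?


Number of potential triangles: C(106, 3) = 192920.
Each occurs with probability p³ ≈ (0.0754717)³ ≈ 4.29885073e-04.
By linearity: E[X] = C(106, 3)·p³ ≈ 192920 · 4.29885073e-04 ≈ 82.933428.
Here α = 1, so p = 8/n is exactly at the triangle threshold p ~ 1/n. Asymptotically E[X] → c³/6 = 8³/6 = 256/3 ≈ 85.333333, a bounded constant. In this regime the triangle count is asymptotically Poisson(c³/6).

E[X] ≈ 82.933428; in regime p = Θ(1/n^{1}) E[X] stays bounded (at the triangle threshold p ~ 1/n).


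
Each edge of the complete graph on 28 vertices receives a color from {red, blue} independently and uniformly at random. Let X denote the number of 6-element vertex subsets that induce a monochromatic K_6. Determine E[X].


Let X = Σ_S X_S over the C(28, 6) = 376740 subsets S of size 6, where X_S = 1 if the K_6 on S is monochromatic.
For a fixed S, the K_6 on S has C(6, 2) = 15 edges. P[all 15 edges red] = (1/2)^15, and likewise for blue, so P[monochromatic] = 2·(1/2)^15 = 2^{1 − 15} = 1/16384.
Summing: E[X] = C(28, 6) · 2^{1 − 15} = 376740 · 1/16384 = 94185/4096.
Numerically: E[X] ≈ 22.9944.

E[X] = C(28,6)·2^(1−C(6,2)) = 94185/4096 ≈ 22.9944.


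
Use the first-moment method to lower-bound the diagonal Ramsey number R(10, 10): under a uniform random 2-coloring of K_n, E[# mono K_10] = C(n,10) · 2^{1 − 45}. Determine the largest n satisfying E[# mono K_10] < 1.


We need C(n, 10) · 2^{1 − 45} < 1, i.e. C(n, 10) < 2^{45 − 1} = 17592186044416.
Check values of n near the boundary:
  n = 98: C(98, 10) = 14005614014756; 14005614014756 < 17592186044416? YES
  n = 99: C(99, 10) = 15579278510796; 15579278510796 < 17592186044416? YES
  n = 100: C(100, 10) = 17310309456440; 17310309456440 < 17592186044416? YES
  n = 101: C(101, 10) = 19212541264840; 19212541264840 < 17592186044416? NO
  n = 102: C(102, 10) = 21300860967540; 21300860967540 < 17592186044416? NO
  n = 103: C(103, 10) = 23591276125340; 23591276125340 < 17592186044416? NO
The largest n with C(n, 10) < 17592186044416 is n = 100 (where E[X] = 2163788682055/2199023255552 ≈ 0.98398). Hence R(10, 10) > 100, i.e. R(10, 10) ≥ 101.

Largest n = 100; hence R(10, 10) > 100.


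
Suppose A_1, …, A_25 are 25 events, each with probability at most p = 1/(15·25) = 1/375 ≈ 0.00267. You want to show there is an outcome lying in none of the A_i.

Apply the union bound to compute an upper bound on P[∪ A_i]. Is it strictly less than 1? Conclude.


Union bound: P[∪_{i=1}^{25} A_i] ≤ Σ_i P[A_i] ≤ 25·p = 25·(1/375) = 1/15.
Numerically: 1/15 ≈ 0.06667.
Is 1/15 < 1? YES.
Since P[∪ A_i] ≤ 1/15 < 1, the complement has P[∩ A_i^c] ≥ 1 − 1/15 = 14/15 > 0, so some outcome avoids every A_i.

25·p = 1/15 ≈ 0.06667; existence CERTIFIED by the union bound.


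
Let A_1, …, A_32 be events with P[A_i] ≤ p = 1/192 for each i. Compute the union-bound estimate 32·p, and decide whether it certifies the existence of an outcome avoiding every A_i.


Union bound: P[∪_{i=1}^{32} A_i] ≤ Σ_i P[A_i] ≤ 32·p = 32·(1/192) = 1/6.
Numerically: 1/6 ≈ 0.167.
Is 1/6 < 1? YES.
Since P[∪ A_i] ≤ 1/6 < 1, the complement has P[∩ A_i^c] ≥ 1 − 1/6 = 5/6 > 0, so some outcome avoids every A_i.

32·p = 1/6 ≈ 0.167; existence CERTIFIED by the union bound.


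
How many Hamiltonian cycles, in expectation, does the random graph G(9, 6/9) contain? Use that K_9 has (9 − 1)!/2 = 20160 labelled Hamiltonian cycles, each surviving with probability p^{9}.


K_9 has (9 − 1)!/2 = 20160 labelled Hamiltonian cycles.
For each such Hamiltonian cycle H, let X_H = 1 if all 9 edges of H are present in G. Then P[X_H = 1] = p^{9} = (2/3)^{9} = 512/19683.
By linearity of expectation: E[X] = Σ_H E[X_H] = 20160 · p^{9} = 20160 · 512/19683 = 1146880/2187.
Numerically: E[X] ≈ 524.4.

E[X] = 20160 · (2/3)^{9} = 1146880/2187 ≈ 524.4.


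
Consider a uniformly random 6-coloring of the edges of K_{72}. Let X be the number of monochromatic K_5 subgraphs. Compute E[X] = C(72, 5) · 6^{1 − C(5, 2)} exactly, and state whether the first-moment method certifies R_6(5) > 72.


E[X] = C(72, 5) · 6^{1 − 10} = 13991544 · 6^{−9} = 13991544/10077696.
As a reduced fraction: E[X] = 194327/139968 ≈ 1.3883673.
Is E[X] < 1? NO.
Since E[X] ≥ 1, the first-moment bound is inconclusive at n = 72; it does NOT by itself certify R_6(5) > 72.

E[X] = 194327/139968 ≈ 1.3883673; E[X] ≥ 1; first-moment method inconclusive here.


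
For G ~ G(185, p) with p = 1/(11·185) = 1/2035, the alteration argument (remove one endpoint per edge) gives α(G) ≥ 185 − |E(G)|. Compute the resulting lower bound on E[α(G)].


E[|E(G)|] = C(185, 2)·p = 17020 · (1/2035) = 92/11.
E[α(G)] ≥ n − E[|E(G)|] = 185 − 92/11 = 1943/11.
Numerically: ≈ 176.636.
(This is only a lower bound; the true E[α(G)] may be larger.)

E[α(G)] ≥ 1943/11 ≈ 176.636.


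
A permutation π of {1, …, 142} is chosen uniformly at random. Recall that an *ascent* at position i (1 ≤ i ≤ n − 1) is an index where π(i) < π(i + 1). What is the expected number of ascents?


Write X = Σ X_I over i = 1, …, 141, with X_I the indicator of one ascent.
There are 141 indicators.
For each fixed i, the pair (π(i), π(i+1)) is a uniformly random ordered pair of distinct values from {1, …, 142}; by symmetry P[π(i) < π(i+1)] = 1/2.
By linearity: E[X] = 141 · (1/2) = (142 − 1) · (1/2) = 141/2 ≈ 70.5000.

E[X] = 141/2 = 70.5000.


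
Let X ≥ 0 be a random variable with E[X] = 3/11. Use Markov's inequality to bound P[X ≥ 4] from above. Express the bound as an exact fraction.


μ = E[X] = 3/11, a = 4.
Markov: P[X ≥ 4] ≤ μ/a = (3/11)/4 = 3/44.
Numerically: ≈ 0.068182.
(Since a = 4 > μ = 0.272727, the bound 3/44 is < 1 and informative.)

P[X ≥ 4] ≤ 3/44 ≈ 0.068182.


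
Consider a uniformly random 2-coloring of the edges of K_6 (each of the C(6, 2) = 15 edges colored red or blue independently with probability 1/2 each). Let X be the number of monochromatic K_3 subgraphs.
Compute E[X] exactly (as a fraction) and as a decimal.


Let X = Σ_S X_S over the C(6, 3) = 20 subsets S of size 3, where X_S = 1 if the K_3 on S is monochromatic.
For a fixed S, the K_3 on S has C(3, 2) = 3 edges. P[all 3 edges red] = (1/2)^3, and likewise for blue, so P[monochromatic] = 2·(1/2)^3 = 2^{1 − 3} = 1/4.
By linearity of expectation: E[X] = C(6, 3) · 2^{1 − 3} = 20 · 1/4 = 5.
Numerically: E[X] ≈ 5.00000.

E[X] = C(6,3)·2^(1−C(3,2)) = 5 ≈ 5.00000.


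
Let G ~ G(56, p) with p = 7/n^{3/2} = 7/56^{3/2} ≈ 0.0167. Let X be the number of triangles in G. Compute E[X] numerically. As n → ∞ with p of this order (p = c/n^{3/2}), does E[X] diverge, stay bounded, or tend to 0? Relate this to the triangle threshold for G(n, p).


Number of potential triangles: C(56, 3) = 27720.
Each occurs with probability p³ ≈ (0.0167)³ ≈ 4.66067e-06.
By linearity: E[X] = C(56, 3)·p³ ≈ 27720 · 4.66067e-06 ≈ 0.129.
Since α = 3/2 > 1, p = c/n^{3/2} = o(1/n) is below the triangle threshold p ~ 1/n. Asymptotically E[X] ~ (c³/6)·n^{3(1−α)} = (7³/6)·n^{-1.5} → 0, so by Markov's inequality G has no triangles w.h.p.

E[X] ≈ 0.129; in regime p = Θ(1/n^{3/2}) E[X] tends to 0 (below the triangle threshold p ~ 1/n).


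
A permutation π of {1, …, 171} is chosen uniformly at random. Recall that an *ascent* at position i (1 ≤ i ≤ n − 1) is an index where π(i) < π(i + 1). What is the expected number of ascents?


Write X = Σ X_I over i = 1, …, 170, with X_I the indicator of one ascent.
There are 170 indicators.
For each fixed i, the pair (π(i), π(i+1)) is a uniformly random ordered pair of distinct values from {1, …, 171}; by symmetry P[π(i) < π(i+1)] = 1/2.
By linearity: E[X] = 170 · (1/2) = (171 − 1) · (1/2) = 85 ≈ 85.00000.

E[X] = 85 = 85.00000.


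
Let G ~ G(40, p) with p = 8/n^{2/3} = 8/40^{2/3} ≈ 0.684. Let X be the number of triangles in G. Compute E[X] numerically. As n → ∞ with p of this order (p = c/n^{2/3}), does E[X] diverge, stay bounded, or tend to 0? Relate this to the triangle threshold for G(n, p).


Number of potential triangles: C(40, 3) = 9880.
Each occurs with probability p³ ≈ (0.684)³ ≈ 3.20000e-01.
By linearity: E[X] = C(40, 3)·p³ ≈ 9880 · 3.20000e-01 ≈ 3161.600.
Since α = 2/3 < 1, p = c/n^{2/3} ≫ 1/n is above the triangle threshold p ~ 1/n. Asymptotically E[X] ~ (c³/6)·n^{3(1−α)} = (8³/6)·n^{1} → ∞; triangles are abundant w.h.p.

E[X] ≈ 3161.600; in regime p = Θ(1/n^{2/3}) E[X] diverges (above the triangle threshold p ~ 1/n).


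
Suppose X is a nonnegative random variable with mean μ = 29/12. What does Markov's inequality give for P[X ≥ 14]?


μ = E[X] = 29/12, a = 14.
Markov: P[X ≥ 14] ≤ μ/a = (29/12)/14 = 29/168.
Numerically: ≈ 0.173.
(Since a = 14 > μ = 2.417, the bound 29/168 is < 1 and informative.)

P[X ≥ 14] ≤ 29/168 ≈ 0.173.


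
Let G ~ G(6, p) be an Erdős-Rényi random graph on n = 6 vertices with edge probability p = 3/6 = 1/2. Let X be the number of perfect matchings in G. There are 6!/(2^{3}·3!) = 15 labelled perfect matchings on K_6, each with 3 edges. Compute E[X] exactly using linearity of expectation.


K_6 has 6!/(2^{3}·3!) = 15 labelled perfect matchings.
For each such perfect matching H, let X_H = 1 if all 3 edges of H are present in G. Then P[X_H = 1] = p^{3} = (1/2)^{3} = 1/8.
By linearity of expectation: E[X] = Σ_H E[X_H] = 15 · p^{3} = 15 · 1/8 = 15/8.
Numerically: E[X] ≈ 1.875.

E[X] = 15 · (1/2)^{3} = 15/8 ≈ 1.875.
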